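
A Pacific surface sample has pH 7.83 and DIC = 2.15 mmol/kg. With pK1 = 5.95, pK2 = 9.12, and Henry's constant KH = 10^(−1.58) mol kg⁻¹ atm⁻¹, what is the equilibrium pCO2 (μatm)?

pCO2 = 1010 μatm

α₀ = 1 / (1 + K1/[H⁺] + K1K2/[H⁺]²) = 1 / (1 + 10^+1.88 + 10^+0.59)
   = 1 / (1 + 75.858 + 3.8905) = 1/80.748 = 0.01238
[CO2*] = α₀ × DIC = 0.01238 × 2.15 = 0.02663 mmol/kg
pCO2 = [CO2*]/KH = 2.663×10^-5 / 2.630×10^-2 = 1010 μatm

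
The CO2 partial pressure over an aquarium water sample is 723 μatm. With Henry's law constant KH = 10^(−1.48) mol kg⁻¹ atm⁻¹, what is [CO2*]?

[CO2*] = 23.9 μmol/kg

KH = 10^(−1.48) = 3.311×10^-2 mol kg⁻¹ atm⁻¹
[CO2*] = KH · pCO2 = 3.311×10^-2 × 723×10^-6 atm = 2.39×10^-5 mol/kg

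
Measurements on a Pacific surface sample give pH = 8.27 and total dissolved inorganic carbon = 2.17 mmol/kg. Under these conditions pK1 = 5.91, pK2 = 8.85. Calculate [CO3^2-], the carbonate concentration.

[CO3²⁻] = 0.450 mmol/kg

α₂ = 1 / (1 + [H⁺]/K2 + [H⁺]²/(K1K2)) = 1 / (1 + 10^+0.58 + 10^-1.78)
   = 1 / (1 + 3.8019 + 0.016596) = 1/4.8185 = 0.2075
[CO3²⁻] = α₂ × DIC = 0.2075 × 2.17 = 0.450 mmol/kg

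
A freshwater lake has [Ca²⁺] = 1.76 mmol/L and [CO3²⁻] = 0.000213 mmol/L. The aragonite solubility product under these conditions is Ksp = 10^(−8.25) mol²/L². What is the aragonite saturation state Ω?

Ω = 0.0667

Ksp = 10^(−8.25) = 5.623×10^-9
Ω = [Ca²⁺][CO3²⁻]/Ksp = (1.76×10^-3)(0.000213×10^-3) / 5.623×10^-9 = 0.0667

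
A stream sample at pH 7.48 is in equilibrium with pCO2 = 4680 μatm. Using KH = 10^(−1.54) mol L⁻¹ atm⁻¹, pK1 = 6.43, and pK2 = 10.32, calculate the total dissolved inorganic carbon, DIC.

DIC = 1.65 mmol/L

[CO2*] = KH · pCO2 = 10^(−1.54) × 4680×10^-6 = 1.350×10^-4 mol/L
α₀ = 1/(1 + K1/[H⁺] + K1K2/[H⁺]²) = 1/(1 + 10^+1.05 + 10^-1.79) = 0.08172
DIC = [CO2*]/α₀ = 1.350×10^-4 / 0.08172 = 1.65 mmol/L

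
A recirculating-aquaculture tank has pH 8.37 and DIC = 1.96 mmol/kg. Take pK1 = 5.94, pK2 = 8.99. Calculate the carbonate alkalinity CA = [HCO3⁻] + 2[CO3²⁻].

CA = 2.33 mmol/kg

CA = [HCO3⁻] + 2[CO3²⁻] = (α₁ + 2α₂)·DIC
At pH 8.37: [H⁺]/K1 = 10^-2.43 = 0.0037154, K2/[H⁺] = 10^-0.62 = 0.23988
α₁ = 1/(1 + 0.0037154 + 0.23988) = 1/1.2436 = 0.8041; α₂ = α₁·K2/[H⁺] = 0.1929
α₁ + 2α₂ = 1.1899
CA = 1.1899 × 1.96 = 2.33 mmol/kg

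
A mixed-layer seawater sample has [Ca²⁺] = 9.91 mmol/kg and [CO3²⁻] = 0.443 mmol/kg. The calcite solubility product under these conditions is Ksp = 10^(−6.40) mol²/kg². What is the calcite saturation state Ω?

Ksp = 10^(−6.40) = 3.981×10^-7
Ω = [Ca²⁺][CO3²⁻]/Ksp = (9.91×10^-3)(0.443×10^-3) / 3.981×10^-7 = 11.0

Ω = 11.0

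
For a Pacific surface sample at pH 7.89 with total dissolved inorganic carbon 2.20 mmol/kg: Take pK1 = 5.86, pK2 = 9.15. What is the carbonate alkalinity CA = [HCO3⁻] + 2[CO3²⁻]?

CA = 2.29 mmol/kg

CA = [HCO3⁻] + 2[CO3²⁻] = (α₁ + 2α₂)·DIC
At pH 7.89: [H⁺]/K1 = 10^-2.03 = 0.0093325, K2/[H⁺] = 10^-1.26 = 0.054954
α₁ = 1/(1 + 0.0093325 + 0.054954) = 1/1.0643 = 0.9396; α₂ = α₁·K2/[H⁺] = 0.05163
α₁ + 2α₂ = 1.0429
CA = 1.0429 × 2.20 = 2.29 mmol/kg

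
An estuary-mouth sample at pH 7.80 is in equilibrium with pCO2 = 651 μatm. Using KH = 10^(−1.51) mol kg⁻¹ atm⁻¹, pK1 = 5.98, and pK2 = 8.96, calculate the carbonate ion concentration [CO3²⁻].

[CO3²⁻] = 0.0920 mmol/kg

[CO2*] = KH · pCO2 = 10^(−1.51) × 651×10^-6 = 2.012×10^-5 mol/kg
α₀ = 1/(1 + K1/[H⁺] + K1K2/[H⁺]²) = 1/(1 + 10^+1.82 + 10^+0.66) = 0.01396
DIC = [CO2*]/α₀ = 2.012×10^-5 / 0.01396 = 1.441 mmol/kg
[CO3²⁻] = α₂·DIC; α₂ = 0.06380, so [CO3²⁻] = 0.06380 × 1.441 = 0.0920 mmol/kg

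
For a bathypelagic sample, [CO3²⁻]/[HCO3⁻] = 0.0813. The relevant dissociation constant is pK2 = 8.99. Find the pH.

From K2 = [H⁺][CO3²⁻]/[HCO3⁻]:  pH = pK2 + log₁₀([CO3²⁻]/[HCO3⁻])
log₁₀(0.0813) = -1.090
pH = 8.99 + (-1.090) = 7.90

pH = 7.90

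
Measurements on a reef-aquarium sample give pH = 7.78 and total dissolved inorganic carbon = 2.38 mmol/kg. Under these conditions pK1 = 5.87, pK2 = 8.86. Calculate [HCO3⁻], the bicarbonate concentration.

[HCO3⁻] = 2.17 mmol/kg

α₁ = 1 / (1 + [H⁺]/K1 + K2/[H⁺]) = 1 / (1 + 10^-1.91 + 10^-1.08)
   = 1 / (1 + 0.012303 + 0.083176) = 1/1.0955 = 0.9128
[HCO3⁻] = α₁ × DIC = 0.9128 × 2.38 = 2.17 mmol/kg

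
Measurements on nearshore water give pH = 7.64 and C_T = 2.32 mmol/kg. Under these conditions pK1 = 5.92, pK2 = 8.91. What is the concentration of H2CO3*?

α₀ = 1 / (1 + K1/[H⁺] + K1K2/[H⁺]²) = 1 / (1 + 10^+1.72 + 10^+0.45)
   = 1 / (1 + 52.481 + 2.8184) = 1/56.299 = 0.01776
[CO2*] = α₀ × DIC = 0.01776 × 2.32 = 0.0412 mmol/kg

[CO2*] = 0.0412 mmol/kg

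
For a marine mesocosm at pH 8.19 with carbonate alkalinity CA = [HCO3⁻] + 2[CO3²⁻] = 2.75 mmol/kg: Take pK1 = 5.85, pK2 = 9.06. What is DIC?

CA = [HCO3⁻] + 2[CO3²⁻] = (α₁ + 2α₂)·DIC
At pH 8.19: [H⁺]/K1 = 10^-2.34 = 0.0045709, K2/[H⁺] = 10^-0.87 = 0.13490
α₁ = 1/(1 + 0.0045709 + 0.13490) = 1/1.1395 = 0.8776; α₂ = α₁·K2/[H⁺] = 0.1184
α₁ + 2α₂ = 1.1144
DIC = CA / (α₁ + 2α₂) = 2.75 / 1.1144 = 2.47 mmol/kg

DIC = 2.47 mmol/kg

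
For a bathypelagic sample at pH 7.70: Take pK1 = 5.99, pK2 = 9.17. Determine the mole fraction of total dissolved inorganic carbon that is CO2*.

α₀ = 1 / (1 + K1/[H⁺] + K1K2/[H⁺]²) = 1 / (1 + 10^+1.71 + 10^+0.24)
   = 1 / (1 + 51.286 + 1.7378) = 1/54.024 = 0.01851

α₀ = 0.0185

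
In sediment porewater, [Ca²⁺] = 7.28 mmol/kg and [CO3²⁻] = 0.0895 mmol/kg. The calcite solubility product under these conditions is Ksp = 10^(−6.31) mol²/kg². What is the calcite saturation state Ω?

Ω = 1.33

Ksp = 10^(−6.31) = 4.898×10^-7
Ω = [Ca²⁺][CO3²⁻]/Ksp = (7.28×10^-3)(0.0895×10^-3) / 4.898×10^-7 = 1.33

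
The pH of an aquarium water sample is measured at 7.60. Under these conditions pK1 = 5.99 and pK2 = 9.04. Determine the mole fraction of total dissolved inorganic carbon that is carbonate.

α₂ = 1 / (1 + [H⁺]/K2 + [H⁺]²/(K1K2)) = 1 / (1 + 10^+1.44 + 10^-0.17)
   = 1 / (1 + 27.542 + 0.67608) = 1/29.218 = 0.03423

α₂ = 0.0342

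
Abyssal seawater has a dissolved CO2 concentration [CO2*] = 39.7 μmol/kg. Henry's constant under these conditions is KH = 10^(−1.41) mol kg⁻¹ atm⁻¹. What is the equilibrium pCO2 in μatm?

KH = 10^(−1.41) = 3.890×10^-2 mol kg⁻¹ atm⁻¹
pCO2 = [CO2*]/KH = 39.7×10^-6 / 3.890×10^-2 = 1.02×10^-3 atm = 1020 μatm

pCO2 = 1020 μatm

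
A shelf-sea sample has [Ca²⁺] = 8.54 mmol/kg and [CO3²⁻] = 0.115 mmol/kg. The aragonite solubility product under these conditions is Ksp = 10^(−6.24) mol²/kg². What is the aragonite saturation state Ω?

Ksp = 10^(−6.24) = 5.754×10^-7
Ω = [Ca²⁺][CO3²⁻]/Ksp = (8.54×10^-3)(0.115×10^-3) / 5.754×10^-7 = 1.71

Ω = 1.71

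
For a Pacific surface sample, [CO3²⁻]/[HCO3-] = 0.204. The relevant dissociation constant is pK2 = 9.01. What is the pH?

pH = 8.32

From K2 = [H⁺][CO3²⁻]/[HCO3-]:  pH = pK2 + log₁₀([CO3²⁻]/[HCO3-])
log₁₀(0.204) = -0.690
pH = 9.01 + (-0.690) = 8.32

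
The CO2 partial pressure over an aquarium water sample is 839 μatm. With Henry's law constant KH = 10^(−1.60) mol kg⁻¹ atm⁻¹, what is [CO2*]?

KH = 10^(−1.60) = 2.512×10^-2 mol kg⁻¹ atm⁻¹
[CO2*] = KH · pCO2 = 2.512×10^-2 × 839×10^-6 atm = 2.11×10^-5 mol/kg

[CO2*] = 21.1 μmol/kg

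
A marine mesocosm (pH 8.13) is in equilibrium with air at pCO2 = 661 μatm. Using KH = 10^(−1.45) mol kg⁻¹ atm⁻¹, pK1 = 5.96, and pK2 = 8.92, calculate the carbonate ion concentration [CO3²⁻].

[CO3²⁻] = 0.563 mmol/kg

[CO2*] = KH · pCO2 = 10^(−1.45) × 661×10^-6 = 2.345×10^-5 mol/kg
α₀ = 1/(1 + K1/[H⁺] + K1K2/[H⁺]²) = 1/(1 + 10^+2.17 + 10^+1.38) = 0.005784
DIC = [CO2*]/α₀ = 2.345×10^-5 / 0.005784 = 4.055 mmol/kg
[CO3²⁻] = α₂·DIC; α₂ = 0.1387, so [CO3²⁻] = 0.1387 × 4.055 = 0.563 mmol/kg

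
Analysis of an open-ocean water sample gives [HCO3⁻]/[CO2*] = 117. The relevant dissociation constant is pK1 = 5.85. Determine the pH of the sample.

From K1 = [H⁺][HCO3⁻]/[CO2*]:  pH = pK1 + log₁₀([HCO3⁻]/[CO2*])
log₁₀(117) = +2.068
pH = 5.85 + (+2.068) = 7.92

pH = 7.92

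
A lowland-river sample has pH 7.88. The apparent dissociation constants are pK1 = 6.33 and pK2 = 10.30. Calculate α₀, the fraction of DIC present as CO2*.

α₀ = 1 / (1 + K1/[H⁺] + K1K2/[H⁺]²) = 1 / (1 + 10^+1.55 + 10^-0.87)
   = 1 / (1 + 35.481 + 0.13490) = 1/36.616 = 0.02731

α₀ = 0.0273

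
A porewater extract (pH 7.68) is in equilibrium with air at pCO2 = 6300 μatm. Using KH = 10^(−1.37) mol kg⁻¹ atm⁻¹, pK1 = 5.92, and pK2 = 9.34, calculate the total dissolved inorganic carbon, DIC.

[CO2*] = KH · pCO2 = 10^(−1.37) × 6300×10^-6 = 2.687×10^-4 mol/kg
α₀ = 1/(1 + K1/[H⁺] + K1K2/[H⁺]²) = 1/(1 + 10^+1.76 + 10^+0.10) = 0.01672
DIC = [CO2*]/α₀ = 2.687×10^-4 / 0.01672 = 16.1 mmol/kg

DIC = 16.1 mmol/kg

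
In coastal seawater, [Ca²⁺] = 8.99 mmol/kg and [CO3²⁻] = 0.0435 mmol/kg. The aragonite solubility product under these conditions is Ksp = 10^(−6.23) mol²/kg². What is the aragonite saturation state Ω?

Ω = 0.664

Ksp = 10^(−6.23) = 5.888×10^-7
Ω = [Ca²⁺][CO3²⁻]/Ksp = (8.99×10^-3)(0.0435×10^-3) / 5.888×10^-7 = 0.664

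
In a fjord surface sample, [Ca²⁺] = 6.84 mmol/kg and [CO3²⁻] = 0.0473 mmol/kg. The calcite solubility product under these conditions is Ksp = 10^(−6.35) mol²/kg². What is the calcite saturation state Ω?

Ω = 0.724

Ksp = 10^(−6.35) = 4.467×10^-7
Ω = [Ca²⁺][CO3²⁻]/Ksp = (6.84×10^-3)(0.0473×10^-3) / 4.467×10^-7 = 0.724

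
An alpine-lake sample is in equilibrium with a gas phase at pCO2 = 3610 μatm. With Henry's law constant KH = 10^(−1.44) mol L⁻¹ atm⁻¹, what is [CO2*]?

KH = 10^(−1.44) = 3.631×10^-2 mol L⁻¹ atm⁻¹
[CO2*] = KH · pCO2 = 3.631×10^-2 × 3610×10^-6 atm = 1.31×10^-4 mol/L

[CO2*] = 131 μmol/L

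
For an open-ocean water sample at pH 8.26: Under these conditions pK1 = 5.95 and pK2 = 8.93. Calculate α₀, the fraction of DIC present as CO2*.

α₀ = 0.00402

α₀ = 1 / (1 + K1/[H⁺] + K1K2/[H⁺]²) = 1 / (1 + 10^+2.31 + 10^+1.64)
   = 1 / (1 + 204.17 + 43.652) = 1/248.83 = 0.004019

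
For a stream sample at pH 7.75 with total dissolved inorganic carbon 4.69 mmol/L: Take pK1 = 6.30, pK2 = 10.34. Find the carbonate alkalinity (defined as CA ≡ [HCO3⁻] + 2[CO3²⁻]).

CA = [HCO3⁻] + 2[CO3²⁻] = (α₁ + 2α₂)·DIC
At pH 7.75: [H⁺]/K1 = 10^-1.45 = 0.035481, K2/[H⁺] = 10^-2.59 = 0.0025704
α₁ = 1/(1 + 0.035481 + 0.0025704) = 1/1.0381 = 0.9633; α₂ = α₁·K2/[H⁺] = 0.002476
α₁ + 2α₂ = 0.9683
CA = 0.9683 × 4.69 = 4.54 mmol/L

CA = 4.54 mmol/L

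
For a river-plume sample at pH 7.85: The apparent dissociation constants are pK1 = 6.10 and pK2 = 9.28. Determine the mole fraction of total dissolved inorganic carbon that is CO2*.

α₀ = 0.0169

α₀ = 1 / (1 + K1/[H⁺] + K1K2/[H⁺]²) = 1 / (1 + 10^+1.75 + 10^+0.32)
   = 1 / (1 + 56.234 + 2.0893) = 1/59.323 = 0.01686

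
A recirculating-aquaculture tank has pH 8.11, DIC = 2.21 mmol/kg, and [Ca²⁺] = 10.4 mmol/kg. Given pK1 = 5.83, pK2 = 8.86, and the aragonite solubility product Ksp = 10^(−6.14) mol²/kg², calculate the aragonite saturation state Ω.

Ω = 4.77

α₂ = 1 / (1 + [H⁺]/K2 + [H⁺]²/(K1K2)) = 1 / (1 + 10^+0.75 + 10^-1.53)
   = 1 / (1 + 5.6234 + 0.029512) = 1/6.6529 = 0.1503
[CO3²⁻] = α₂ × DIC = 0.1503 × 2.21 = 0.3322 mmol/kg
Ksp = 10^(−6.14) = 7.244×10^-7
Ω = [Ca²⁺][CO3²⁻]/Ksp = (10.4×10^-3)(3.322×10^-4) / 7.244×10^-7 = 4.77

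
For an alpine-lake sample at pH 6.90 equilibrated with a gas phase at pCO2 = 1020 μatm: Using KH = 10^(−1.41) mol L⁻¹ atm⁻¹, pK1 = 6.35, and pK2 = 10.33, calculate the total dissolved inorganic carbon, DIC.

DIC = 0.181 mmol/L

[CO2*] = KH · pCO2 = 10^(−1.41) × 1020×10^-6 = 3.968×10^-5 mol/L
α₀ = 1/(1 + K1/[H⁺] + K1K2/[H⁺]²) = 1/(1 + 10^+0.55 + 10^-2.88) = 0.2198
DIC = [CO2*]/α₀ = 3.968×10^-5 / 0.2198 = 0.181 mmol/L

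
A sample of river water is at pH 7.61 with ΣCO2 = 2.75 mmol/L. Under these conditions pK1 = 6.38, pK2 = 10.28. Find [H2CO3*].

[CO2*] = 0.153 mmol/L

α₀ = 1 / (1 + K1/[H⁺] + K1K2/[H⁺]²) = 1 / (1 + 10^+1.23 + 10^-1.44)
   = 1 / (1 + 16.982 + 0.036308) = 1/18.019 = 0.05550
[CO2*] = α₀ × DIC = 0.05550 × 2.75 = 0.153 mmol/L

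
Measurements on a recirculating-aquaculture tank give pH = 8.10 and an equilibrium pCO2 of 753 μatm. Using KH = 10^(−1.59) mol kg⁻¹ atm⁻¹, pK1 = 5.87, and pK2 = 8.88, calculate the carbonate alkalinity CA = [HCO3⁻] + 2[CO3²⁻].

CA = 4.38 mmol/kg

[CO2*] = KH · pCO2 = 10^(−1.59) × 753×10^-6 = 1.936×10^-5 mol/kg
α₀ = 1/(1 + K1/[H⁺] + K1K2/[H⁺]²) = 1/(1 + 10^+2.23 + 10^+1.45) = 0.005025
DIC = [CO2*]/α₀ = 1.936×10^-5 / 0.005025 = 3.852 mmol/kg
CA = (α₁ + 2α₂)·DIC = (0.8534 + 2×0.1416) × 3.852 = 4.38 mmol/kg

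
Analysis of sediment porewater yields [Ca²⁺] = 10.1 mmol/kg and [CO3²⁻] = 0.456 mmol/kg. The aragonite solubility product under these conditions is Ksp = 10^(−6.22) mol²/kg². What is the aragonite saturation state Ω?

Ω = 7.64

Ksp = 10^(−6.22) = 6.026×10^-7
Ω = [Ca²⁺][CO3²⁻]/Ksp = (10.1×10^-3)(0.456×10^-3) / 6.026×10^-7 = 7.64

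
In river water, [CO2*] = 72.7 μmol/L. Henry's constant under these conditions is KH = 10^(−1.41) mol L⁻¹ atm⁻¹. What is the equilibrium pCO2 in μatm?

KH = 10^(−1.41) = 3.890×10^-2 mol L⁻¹ atm⁻¹
pCO2 = [CO2*]/KH = 72.7×10^-6 / 3.890×10^-2 = 1.87×10^-3 atm = 1870 μatm

pCO2 = 1870 μatm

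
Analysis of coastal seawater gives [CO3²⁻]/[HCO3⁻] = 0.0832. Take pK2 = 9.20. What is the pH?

From K2 = [H⁺][CO3²⁻]/[HCO3⁻]:  pH = pK2 + log₁₀([CO3²⁻]/[HCO3⁻])
log₁₀(0.0832) = -1.080
pH = 9.20 + (-1.080) = 8.12

pH = 8.12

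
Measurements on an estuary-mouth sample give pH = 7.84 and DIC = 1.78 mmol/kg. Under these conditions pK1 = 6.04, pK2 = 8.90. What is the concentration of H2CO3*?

[CO2*] = 0.0256 mmol/kg

α₀ = 1 / (1 + K1/[H⁺] + K1K2/[H⁺]²) = 1 / (1 + 10^+1.80 + 10^+0.74)
   = 1 / (1 + 63.096 + 5.4954) = 1/69.591 = 0.01437
[CO2*] = α₀ × DIC = 0.01437 × 1.78 = 0.0256 mmol/kg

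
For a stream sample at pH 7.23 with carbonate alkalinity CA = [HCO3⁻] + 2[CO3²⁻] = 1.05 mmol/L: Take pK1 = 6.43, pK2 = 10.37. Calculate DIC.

DIC = 1.22 mmol/L

CA = [HCO3⁻] + 2[CO3²⁻] = (α₁ + 2α₂)·DIC
At pH 7.23: [H⁺]/K1 = 10^-0.80 = 0.15849, K2/[H⁺] = 10^-3.14 = 0.00072444
α₁ = 1/(1 + 0.15849 + 0.00072444) = 1/1.1592 = 0.8627; α₂ = α₁·K2/[H⁺] = 0.0006249
α₁ + 2α₂ = 0.8639
DIC = CA / (α₁ + 2α₂) = 1.05 / 0.8639 = 1.22 mmol/L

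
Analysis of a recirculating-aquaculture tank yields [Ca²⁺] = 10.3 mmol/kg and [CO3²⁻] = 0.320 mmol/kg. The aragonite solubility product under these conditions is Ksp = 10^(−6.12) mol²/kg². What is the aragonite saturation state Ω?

Ω = 4.34

Ksp = 10^(−6.12) = 7.586×10^-7
Ω = [Ca²⁺][CO3²⁻]/Ksp = (10.3×10^-3)(0.320×10^-3) / 7.586×10^-7 = 4.34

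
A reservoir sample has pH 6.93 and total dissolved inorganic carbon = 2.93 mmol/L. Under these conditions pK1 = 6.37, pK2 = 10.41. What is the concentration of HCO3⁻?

α₁ = 1 / (1 + [H⁺]/K1 + K2/[H⁺]) = 1 / (1 + 10^-0.56 + 10^-3.48)
   = 1 / (1 + 0.27542 + 0.00033113) = 1/1.2758 = 0.7839
[HCO3⁻] = α₁ × DIC = 0.7839 × 2.93 = 2.30 mmol/L

[HCO3⁻] = 2.30 mmol/L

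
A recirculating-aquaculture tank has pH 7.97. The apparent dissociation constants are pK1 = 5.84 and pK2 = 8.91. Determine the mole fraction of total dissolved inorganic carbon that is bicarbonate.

α₁ = 0.891

α₁ = 1 / (1 + [H⁺]/K1 + K2/[H⁺]) = 1 / (1 + 10^-2.13 + 10^-0.94)
   = 1 / (1 + 0.0074131 + 0.11482) = 1/1.1222 = 0.8911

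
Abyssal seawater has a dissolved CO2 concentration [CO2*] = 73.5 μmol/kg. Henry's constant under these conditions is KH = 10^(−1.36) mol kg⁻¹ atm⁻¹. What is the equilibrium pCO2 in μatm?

KH = 10^(−1.36) = 4.365×10^-2 mol kg⁻¹ atm⁻¹
pCO2 = [CO2*]/KH = 73.5×10^-6 / 4.365×10^-2 = 1.68×10^-3 atm = 1680 μatm

pCO2 = 1680 μatm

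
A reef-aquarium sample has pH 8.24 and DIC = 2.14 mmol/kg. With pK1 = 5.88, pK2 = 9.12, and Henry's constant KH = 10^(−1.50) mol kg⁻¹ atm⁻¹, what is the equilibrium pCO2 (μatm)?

pCO2 = 260 μatm

α₀ = 1 / (1 + K1/[H⁺] + K1K2/[H⁺]²) = 1 / (1 + 10^+2.36 + 10^+1.48)
   = 1 / (1 + 229.09 + 30.200) = 1/260.29 = 0.003842
[CO2*] = α₀ × DIC = 0.003842 × 2.14 = 0.008222 mmol/kg = 8.222 μmol/kg
pCO2 = [CO2*]/KH = 8.222×10^-6 / 3.162×10^-2 = 260 μatm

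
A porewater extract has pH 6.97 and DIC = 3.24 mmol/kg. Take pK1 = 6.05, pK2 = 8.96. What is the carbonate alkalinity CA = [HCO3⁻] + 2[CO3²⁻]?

CA = 2.92 mmol/kg

CA = [HCO3⁻] + 2[CO3²⁻] = (α₁ + 2α₂)·DIC
At pH 6.97: [H⁺]/K1 = 10^-0.92 = 0.12023, K2/[H⁺] = 10^-1.99 = 0.010233
α₁ = 1/(1 + 0.12023 + 0.010233) = 1/1.1305 = 0.8846; α₂ = α₁·K2/[H⁺] = 0.009052
α₁ + 2α₂ = 0.9027
CA = 0.9027 × 3.24 = 2.92 mmol/kg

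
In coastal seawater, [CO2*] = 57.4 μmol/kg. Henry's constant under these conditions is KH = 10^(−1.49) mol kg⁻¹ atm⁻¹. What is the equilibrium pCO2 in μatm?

KH = 10^(−1.49) = 3.236×10^-2 mol kg⁻¹ atm⁻¹
pCO2 = [CO2*]/KH = 57.4×10^-6 / 3.236×10^-2 = 1.77×10^-3 atm = 1770 μatm

pCO2 = 1770 μatm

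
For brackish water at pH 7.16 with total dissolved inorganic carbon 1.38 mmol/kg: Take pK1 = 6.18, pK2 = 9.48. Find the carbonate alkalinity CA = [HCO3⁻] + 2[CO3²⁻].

CA = [HCO3⁻] + 2[CO3²⁻] = (α₁ + 2α₂)·DIC
At pH 7.16: [H⁺]/K1 = 10^-0.98 = 0.10471, K2/[H⁺] = 10^-2.32 = 0.0047863
α₁ = 1/(1 + 0.10471 + 0.0047863) = 1/1.1095 = 0.9013; α₂ = α₁·K2/[H⁺] = 0.004314
α₁ + 2α₂ = 0.9099
CA = 0.9099 × 1.38 = 1.26 mmol/kg

CA = 1.26 mmol/kg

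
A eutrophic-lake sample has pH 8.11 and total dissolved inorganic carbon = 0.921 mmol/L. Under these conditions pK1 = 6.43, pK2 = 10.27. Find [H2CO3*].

[CO2*] = 18.7 μmol/L

α₀ = 1 / (1 + K1/[H⁺] + K1K2/[H⁺]²) = 1 / (1 + 10^+1.68 + 10^-0.48)
   = 1 / (1 + 47.863 + 0.33113) = 1/49.194 = 0.02033
[CO2*] = α₀ × DIC = 0.02033 × 0.921 = 0.0187 mmol/L = 18.7 μmol/L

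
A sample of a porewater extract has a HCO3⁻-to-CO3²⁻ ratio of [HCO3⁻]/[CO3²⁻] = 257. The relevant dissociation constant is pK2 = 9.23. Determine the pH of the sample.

From K2 = [H⁺][CO3²⁻]/[HCO3⁻]:  pH = pK2 − log₁₀([HCO3⁻]/[CO3²⁻])
log₁₀(257) = +2.410
pH = 9.23 − (+2.410) = 6.82

pH = 6.82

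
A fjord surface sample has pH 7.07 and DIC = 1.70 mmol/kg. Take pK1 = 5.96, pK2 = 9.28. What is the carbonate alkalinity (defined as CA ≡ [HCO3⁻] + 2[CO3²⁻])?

CA = [HCO3⁻] + 2[CO3²⁻] = (α₁ + 2α₂)·DIC
At pH 7.07: [H⁺]/K1 = 10^-1.11 = 0.077625, K2/[H⁺] = 10^-2.21 = 0.0061660
α₁ = 1/(1 + 0.077625 + 0.0061660) = 1/1.0838 = 0.9227; α₂ = α₁·K2/[H⁺] = 0.005689
α₁ + 2α₂ = 0.9341
CA = 0.9341 × 1.70 = 1.59 mmol/kg

CA = 1.59 mmol/kg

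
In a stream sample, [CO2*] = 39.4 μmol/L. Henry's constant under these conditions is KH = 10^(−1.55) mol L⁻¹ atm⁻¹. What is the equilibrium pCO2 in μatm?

pCO2 = 1400 μatm

KH = 10^(−1.55) = 2.818×10^-2 mol L⁻¹ atm⁻¹
pCO2 = [CO2*]/KH = 39.4×10^-6 / 2.818×10^-2 = 1.40×10^-3 atm = 1400 μatm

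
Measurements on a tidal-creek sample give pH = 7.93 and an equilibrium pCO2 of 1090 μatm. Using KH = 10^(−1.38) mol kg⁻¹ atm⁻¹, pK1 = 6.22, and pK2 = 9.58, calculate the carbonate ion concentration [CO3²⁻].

[CO2*] = KH · pCO2 = 10^(−1.38) × 1090×10^-6 = 4.544×10^-5 mol/kg
α₀ = 1/(1 + K1/[H⁺] + K1K2/[H⁺]²) = 1/(1 + 10^+1.71 + 10^+0.06) = 0.01871
DIC = [CO2*]/α₀ = 4.544×10^-5 / 0.01871 = 2.428 mmol/kg
[CO3²⁻] = α₂·DIC; α₂ = 0.02149, so [CO3²⁻] = 0.02149 × 2.428 = 0.0522 mmol/kg

[CO3²⁻] = 0.0522 mmol/kg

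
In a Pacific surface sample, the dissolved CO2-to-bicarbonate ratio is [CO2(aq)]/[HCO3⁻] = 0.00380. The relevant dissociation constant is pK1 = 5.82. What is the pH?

From K1 = [H⁺][HCO3⁻]/[CO2(aq)]:  pH = pK1 − log₁₀([CO2(aq)]/[HCO3⁻])
log₁₀(0.00380) = -2.420
pH = 5.82 − (-2.420) = 8.24

pH = 8.24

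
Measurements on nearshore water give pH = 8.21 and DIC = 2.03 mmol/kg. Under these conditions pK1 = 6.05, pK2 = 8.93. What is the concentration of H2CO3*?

α₀ = 1 / (1 + K1/[H⁺] + K1K2/[H⁺]²) = 1 / (1 + 10^+2.16 + 10^+1.44)
   = 1 / (1 + 144.54 + 27.542) = 1/173.09 = 0.005777
[CO2*] = α₀ × DIC = 0.005777 × 2.03 = 0.0117 mmol/kg = 11.7 μmol/kg

[CO2*] = 11.7 μmol/kg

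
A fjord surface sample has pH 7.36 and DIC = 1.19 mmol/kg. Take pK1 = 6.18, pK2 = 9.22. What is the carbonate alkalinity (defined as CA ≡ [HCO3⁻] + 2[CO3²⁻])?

CA = 1.13 mmol/kg

CA = [HCO3⁻] + 2[CO3²⁻] = (α₁ + 2α₂)·DIC
At pH 7.36: [H⁺]/K1 = 10^-1.18 = 0.066069, K2/[H⁺] = 10^-1.86 = 0.013804
α₁ = 1/(1 + 0.066069 + 0.013804) = 1/1.0799 = 0.9260; α₂ = α₁·K2/[H⁺] = 0.01278
α₁ + 2α₂ = 0.9516
CA = 0.9516 × 1.19 = 1.13 mmol/kg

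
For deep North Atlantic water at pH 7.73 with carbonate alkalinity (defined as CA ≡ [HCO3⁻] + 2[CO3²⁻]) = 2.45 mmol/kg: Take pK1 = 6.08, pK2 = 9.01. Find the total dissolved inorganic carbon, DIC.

DIC = 2.38 mmol/kg

CA = [HCO3⁻] + 2[CO3²⁻] = (α₁ + 2α₂)·DIC
At pH 7.73: [H⁺]/K1 = 10^-1.65 = 0.022387, K2/[H⁺] = 10^-1.28 = 0.052481
α₁ = 1/(1 + 0.022387 + 0.052481) = 1/1.0749 = 0.9303; α₂ = α₁·K2/[H⁺] = 0.04883
α₁ + 2α₂ = 1.0280
DIC = CA / (α₁ + 2α₂) = 2.45 / 1.0280 = 2.38 mmol/kg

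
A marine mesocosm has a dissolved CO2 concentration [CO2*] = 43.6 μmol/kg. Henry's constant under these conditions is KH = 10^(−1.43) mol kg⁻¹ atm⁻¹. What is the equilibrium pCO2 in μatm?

KH = 10^(−1.43) = 3.715×10^-2 mol kg⁻¹ atm⁻¹
pCO2 = [CO2*]/KH = 43.6×10^-6 / 3.715×10^-2 = 1.17×10^-3 atm = 1170 μatm

pCO2 = 1170 μatm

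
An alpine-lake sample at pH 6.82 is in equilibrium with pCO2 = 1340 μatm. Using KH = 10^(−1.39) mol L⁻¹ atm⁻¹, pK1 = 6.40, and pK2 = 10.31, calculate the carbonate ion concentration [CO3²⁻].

[CO3²⁻] = 0.0465 μmol/L

[CO2*] = KH · pCO2 = 10^(−1.39) × 1340×10^-6 = 5.459×10^-5 mol/L
α₀ = 1/(1 + K1/[H⁺] + K1K2/[H⁺]²) = 1/(1 + 10^+0.42 + 10^-3.07) = 0.2754
DIC = [CO2*]/α₀ = 5.459×10^-5 / 0.2754 = 0.1982 mmol/L
[CO3²⁻] = α₂·DIC; α₂ = 0.0002344, so [CO3²⁻] = 0.0002344 × 0.1982 = 4.65×10^-5 mmol/L = 0.0465 μmol/L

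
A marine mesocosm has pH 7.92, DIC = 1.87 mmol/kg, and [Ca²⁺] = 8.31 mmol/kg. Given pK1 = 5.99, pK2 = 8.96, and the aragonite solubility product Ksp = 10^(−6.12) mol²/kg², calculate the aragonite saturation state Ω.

α₂ = 1 / (1 + [H⁺]/K2 + [H⁺]²/(K1K2)) = 1 / (1 + 10^+1.04 + 10^-0.89)
   = 1 / (1 + 10.965 + 0.12882) = 1/12.094 = 0.08269
[CO3²⁻] = α₂ × DIC = 0.08269 × 1.87 = 0.1546 mmol/kg
Ksp = 10^(−6.12) = 7.586×10^-7
Ω = [Ca²⁺][CO3²⁻]/Ksp = (8.31×10^-3)(1.546×10^-4) / 7.586×10^-7 = 1.69

Ω = 1.69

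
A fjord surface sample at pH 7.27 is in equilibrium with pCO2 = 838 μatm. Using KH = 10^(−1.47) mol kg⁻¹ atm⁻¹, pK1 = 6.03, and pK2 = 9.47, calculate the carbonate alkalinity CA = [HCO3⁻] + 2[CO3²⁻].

[CO2*] = KH · pCO2 = 10^(−1.47) × 838×10^-6 = 2.840×10^-5 mol/kg
α₀ = 1/(1 + K1/[H⁺] + K1K2/[H⁺]²) = 1/(1 + 10^+1.24 + 10^-0.96) = 0.05409
DIC = [CO2*]/α₀ = 2.840×10^-5 / 0.05409 = 0.5250 mmol/kg
CA = (α₁ + 2α₂)·DIC = (0.9400 + 2×0.005931) × 0.5250 = 0.500 mmol/kg

CA = 0.500 mmol/kg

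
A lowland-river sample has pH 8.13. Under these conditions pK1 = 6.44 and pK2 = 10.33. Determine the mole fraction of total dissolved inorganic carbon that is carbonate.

α₂ = 0.00615

α₂ = 1 / (1 + [H⁺]/K2 + [H⁺]²/(K1K2)) = 1 / (1 + 10^+2.20 + 10^+0.51)
   = 1 / (1 + 158.49 + 3.2359) = 1/162.73 = 0.006145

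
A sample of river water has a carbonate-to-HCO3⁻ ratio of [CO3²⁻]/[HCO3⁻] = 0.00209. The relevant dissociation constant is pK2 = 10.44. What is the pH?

pH = 7.76

From K2 = [H⁺][CO3²⁻]/[HCO3⁻]:  pH = pK2 + log₁₀([CO3²⁻]/[HCO3⁻])
log₁₀(0.00209) = -2.680
pH = 10.44 + (-2.680) = 7.76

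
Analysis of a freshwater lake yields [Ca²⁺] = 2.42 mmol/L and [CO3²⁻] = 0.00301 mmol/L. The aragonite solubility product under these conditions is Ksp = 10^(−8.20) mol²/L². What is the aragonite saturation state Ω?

Ksp = 10^(−8.20) = 6.310×10^-9
Ω = [Ca²⁺][CO3²⁻]/Ksp = (2.42×10^-3)(0.00301×10^-3) / 6.310×10^-9 = 1.15

Ω = 1.15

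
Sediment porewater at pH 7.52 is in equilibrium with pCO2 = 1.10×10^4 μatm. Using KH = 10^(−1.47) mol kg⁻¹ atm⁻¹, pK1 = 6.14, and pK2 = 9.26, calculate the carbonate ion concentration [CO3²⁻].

[CO2*] = KH · pCO2 = 10^(−1.47) × 1.10×10^4×10^-6 = 3.727×10^-4 mol/kg
α₀ = 1/(1 + K1/[H⁺] + K1K2/[H⁺]²) = 1/(1 + 10^+1.38 + 10^-0.36) = 0.03933
DIC = [CO2*]/α₀ = 3.727×10^-4 / 0.03933 = 9.477 mmol/kg
[CO3²⁻] = α₂·DIC; α₂ = 0.01717, so [CO3²⁻] = 0.01717 × 9.477 = 0.163 mmol/kg

[CO3²⁻] = 0.163 mmol/kg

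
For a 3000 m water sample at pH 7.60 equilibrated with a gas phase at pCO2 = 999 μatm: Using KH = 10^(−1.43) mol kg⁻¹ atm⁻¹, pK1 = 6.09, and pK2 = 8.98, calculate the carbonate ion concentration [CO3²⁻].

[CO3²⁻] = 0.0501 mmol/kg

[CO2*] = KH · pCO2 = 10^(−1.43) × 999×10^-6 = 3.712×10^-5 mol/kg
α₀ = 1/(1 + K1/[H⁺] + K1K2/[H⁺]²) = 1/(1 + 10^+1.51 + 10^+0.13) = 0.02881
DIC = [CO2*]/α₀ = 3.712×10^-5 / 0.02881 = 1.288 mmol/kg
[CO3²⁻] = α₂·DIC; α₂ = 0.03887, so [CO3²⁻] = 0.03887 × 1.288 = 0.0501 mmol/kg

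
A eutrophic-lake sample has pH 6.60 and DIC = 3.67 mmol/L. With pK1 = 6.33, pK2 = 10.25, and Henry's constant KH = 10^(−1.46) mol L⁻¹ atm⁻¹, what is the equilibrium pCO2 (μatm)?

α₀ = 1 / (1 + K1/[H⁺] + K1K2/[H⁺]²) = 1 / (1 + 10^+0.27 + 10^-3.38)
   = 1 / (1 + 1.8621 + 0.00041687) = 1/2.8625 = 0.3493
[CO2*] = α₀ × DIC = 0.3493 × 3.67 = 1.282 mmol/L
pCO2 = [CO2*]/KH = 1.282×10^-3 / 3.467×10^-2 = 3.70×10^4 μatm

pCO2 = 3.70×10^4 μatm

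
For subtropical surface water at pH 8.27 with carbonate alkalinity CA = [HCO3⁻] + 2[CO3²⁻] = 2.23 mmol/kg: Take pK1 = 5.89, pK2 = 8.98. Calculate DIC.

CA = [HCO3⁻] + 2[CO3²⁻] = (α₁ + 2α₂)·DIC
At pH 8.27: [H⁺]/K1 = 10^-2.38 = 0.0041687, K2/[H⁺] = 10^-0.71 = 0.19498
α₁ = 1/(1 + 0.0041687 + 0.19498) = 1/1.1992 = 0.8339; α₂ = α₁·K2/[H⁺] = 0.1626
α₁ + 2α₂ = 1.1591
DIC = CA / (α₁ + 2α₂) = 2.23 / 1.1591 = 1.92 mmol/kg

DIC = 1.92 mmol/kg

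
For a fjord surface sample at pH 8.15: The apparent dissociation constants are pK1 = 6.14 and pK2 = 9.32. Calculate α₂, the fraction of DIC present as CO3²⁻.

α₂ = 1 / (1 + [H⁺]/K2 + [H⁺]²/(K1K2)) = 1 / (1 + 10^+1.17 + 10^-0.84)
   = 1 / (1 + 14.791 + 0.14454) = 1/15.936 = 0.06275

α₂ = 0.0628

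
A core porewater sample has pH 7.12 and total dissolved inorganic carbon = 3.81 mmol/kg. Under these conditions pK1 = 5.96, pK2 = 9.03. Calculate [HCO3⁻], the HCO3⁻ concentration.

[HCO3⁻] = 3.52 mmol/kg

α₁ = 1 / (1 + [H⁺]/K1 + K2/[H⁺]) = 1 / (1 + 10^-1.16 + 10^-1.91)
   = 1 / (1 + 0.069183 + 0.012303) = 1/1.0815 = 0.9247
[HCO3⁻] = α₁ × DIC = 0.9247 × 3.81 = 3.52 mmol/kg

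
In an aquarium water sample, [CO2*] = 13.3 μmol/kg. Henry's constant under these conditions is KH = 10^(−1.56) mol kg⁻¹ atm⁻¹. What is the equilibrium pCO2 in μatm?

pCO2 = 483 μatm

KH = 10^(−1.56) = 2.754×10^-2 mol kg⁻¹ atm⁻¹
pCO2 = [CO2*]/KH = 13.3×10^-6 / 2.754×10^-2 = 4.83×10^-4 atm = 483 μatm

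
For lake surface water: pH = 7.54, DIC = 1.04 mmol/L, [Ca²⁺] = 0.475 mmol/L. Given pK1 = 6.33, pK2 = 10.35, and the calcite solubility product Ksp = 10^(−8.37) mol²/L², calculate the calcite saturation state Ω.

α₂ = 1 / (1 + [H⁺]/K2 + [H⁺]²/(K1K2)) = 1 / (1 + 10^+2.81 + 10^+1.60)
   = 1 / (1 + 645.65 + 39.811) = 1/686.46 = 0.001457
[CO3²⁻] = α₂ × DIC = 0.001457 × 1.04 = 0.001515 mmol/L = 1.515 μmol/L
Ksp = 10^(−8.37) = 4.266×10^-9
Ω = [Ca²⁺][CO3²⁻]/Ksp = (0.475×10^-3)(1.515×10^-6) / 4.266×10^-9 = 0.169

Ω = 0.169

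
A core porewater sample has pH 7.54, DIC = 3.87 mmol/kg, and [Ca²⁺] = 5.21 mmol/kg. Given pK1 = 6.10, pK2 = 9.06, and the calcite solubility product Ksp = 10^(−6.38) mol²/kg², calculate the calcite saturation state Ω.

Ω = 1.37

α₂ = 1 / (1 + [H⁺]/K2 + [H⁺]²/(K1K2)) = 1 / (1 + 10^+1.52 + 10^+0.08)
   = 1 / (1 + 33.113 + 1.2023) = 1/35.315 = 0.02832
[CO3²⁻] = α₂ × DIC = 0.02832 × 3.87 = 0.1096 mmol/kg
Ksp = 10^(−6.38) = 4.169×10^-7
Ω = [Ca²⁺][CO3²⁻]/Ksp = (5.21×10^-3)(1.096×10^-4) / 4.169×10^-7 = 1.37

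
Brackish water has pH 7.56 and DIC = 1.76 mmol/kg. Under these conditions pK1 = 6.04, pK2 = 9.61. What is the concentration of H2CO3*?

α₀ = 1 / (1 + K1/[H⁺] + K1K2/[H⁺]²) = 1 / (1 + 10^+1.52 + 10^-0.53)
   = 1 / (1 + 33.113 + 0.29512) = 1/34.408 = 0.02906
[CO2*] = α₀ × DIC = 0.02906 × 1.76 = 0.0512 mmol/kg

[CO2*] = 0.0512 mmol/kg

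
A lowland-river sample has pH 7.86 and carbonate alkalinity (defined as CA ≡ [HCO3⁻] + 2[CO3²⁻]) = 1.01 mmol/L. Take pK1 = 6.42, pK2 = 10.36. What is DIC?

DIC = 1.04 mmol/L

CA = [HCO3⁻] + 2[CO3²⁻] = (α₁ + 2α₂)·DIC
At pH 7.86: [H⁺]/K1 = 10^-1.44 = 0.036308, K2/[H⁺] = 10^-2.50 = 0.0031623
α₁ = 1/(1 + 0.036308 + 0.0031623) = 1/1.0395 = 0.9620; α₂ = α₁·K2/[H⁺] = 0.003042
α₁ + 2α₂ = 0.9681
DIC = CA / (α₁ + 2α₂) = 1.01 / 0.9681 = 1.04 mmol/L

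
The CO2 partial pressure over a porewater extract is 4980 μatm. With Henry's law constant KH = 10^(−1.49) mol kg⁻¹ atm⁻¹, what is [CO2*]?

[CO2*] = 161 μmol/kg

KH = 10^(−1.49) = 3.236×10^-2 mol kg⁻¹ atm⁻¹
[CO2*] = KH · pCO2 = 3.236×10^-2 × 4980×10^-6 atm = 1.61×10^-4 mol/kg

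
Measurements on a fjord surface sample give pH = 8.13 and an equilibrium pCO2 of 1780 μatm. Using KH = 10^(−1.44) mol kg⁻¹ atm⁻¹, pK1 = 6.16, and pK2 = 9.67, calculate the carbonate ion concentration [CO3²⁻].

[CO3²⁻] = 0.174 mmol/kg

[CO2*] = KH · pCO2 = 10^(−1.44) × 1780×10^-6 = 6.463×10^-5 mol/kg
α₀ = 1/(1 + K1/[H⁺] + K1K2/[H⁺]²) = 1/(1 + 10^+1.97 + 10^+0.43) = 0.01031
DIC = [CO2*]/α₀ = 6.463×10^-5 / 0.01031 = 6.270 mmol/kg
[CO3²⁻] = α₂·DIC; α₂ = 0.02774, so [CO3²⁻] = 0.02774 × 6.270 = 0.174 mmol/kg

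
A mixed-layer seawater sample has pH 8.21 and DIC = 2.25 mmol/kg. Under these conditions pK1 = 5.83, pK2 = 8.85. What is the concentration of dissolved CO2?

α₀ = 1 / (1 + K1/[H⁺] + K1K2/[H⁺]²) = 1 / (1 + 10^+2.38 + 10^+1.74)
   = 1 / (1 + 239.88 + 54.954) = 1/295.84 = 0.003380
[CO2*] = α₀ × DIC = 0.003380 × 2.25 = 0.00761 mmol/kg = 7.61 μmol/kg

[CO2*] = 7.61 μmol/kg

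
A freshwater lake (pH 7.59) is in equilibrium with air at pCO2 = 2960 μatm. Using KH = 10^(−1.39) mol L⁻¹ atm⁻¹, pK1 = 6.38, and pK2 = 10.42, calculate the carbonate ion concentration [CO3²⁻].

[CO2*] = KH · pCO2 = 10^(−1.39) × 2960×10^-6 = 1.206×10^-4 mol/L
α₀ = 1/(1 + K1/[H⁺] + K1K2/[H⁺]²) = 1/(1 + 10^+1.21 + 10^-1.62) = 0.05800
DIC = [CO2*]/α₀ = 1.206×10^-4 / 0.05800 = 2.079 mmol/L
[CO3²⁻] = α₂·DIC; α₂ = 0.001391, so [CO3²⁻] = 0.001391 × 2.079 = 0.00289 mmol/L = 2.89 μmol/L

[CO3²⁻] = 2.89 μmol/L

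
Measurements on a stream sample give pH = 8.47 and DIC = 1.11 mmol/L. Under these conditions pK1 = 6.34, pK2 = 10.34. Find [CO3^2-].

[CO3²⁻] = 14.7 μmol/L

α₂ = 1 / (1 + [H⁺]/K2 + [H⁺]²/(K1K2)) = 1 / (1 + 10^+1.87 + 10^-0.26)
   = 1 / (1 + 74.131 + 0.54954) = 1/75.681 = 0.01321
[CO3²⁻] = α₂ × DIC = 0.01321 × 1.11 = 0.0147 mmol/L = 14.7 μmol/L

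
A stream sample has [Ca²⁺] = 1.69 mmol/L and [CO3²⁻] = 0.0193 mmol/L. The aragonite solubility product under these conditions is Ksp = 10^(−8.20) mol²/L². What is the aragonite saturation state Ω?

Ω = 5.17

Ksp = 10^(−8.20) = 6.310×10^-9
Ω = [Ca²⁺][CO3²⁻]/Ksp = (1.69×10^-3)(0.0193×10^-3) / 6.310×10^-9 = 5.17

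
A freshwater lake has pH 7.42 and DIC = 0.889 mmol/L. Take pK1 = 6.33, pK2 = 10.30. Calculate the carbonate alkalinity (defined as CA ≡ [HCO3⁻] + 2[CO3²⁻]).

CA = 0.823 mmol/L

CA = [HCO3⁻] + 2[CO3²⁻] = (α₁ + 2α₂)·DIC
At pH 7.42: [H⁺]/K1 = 10^-1.09 = 0.081283, K2/[H⁺] = 10^-2.88 = 0.0013183
α₁ = 1/(1 + 0.081283 + 0.0013183) = 1/1.0826 = 0.9237; α₂ = α₁·K2/[H⁺] = 0.001218
α₁ + 2α₂ = 0.9261
CA = 0.9261 × 0.889 = 0.823 mmol/L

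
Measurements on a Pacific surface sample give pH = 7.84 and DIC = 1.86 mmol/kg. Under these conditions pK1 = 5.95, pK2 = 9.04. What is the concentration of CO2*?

α₀ = 1 / (1 + K1/[H⁺] + K1K2/[H⁺]²) = 1 / (1 + 10^+1.89 + 10^+0.69)
   = 1 / (1 + 77.625 + 4.8978) = 1/83.522 = 0.01197
[CO2*] = α₀ × DIC = 0.01197 × 1.86 = 0.0223 mmol/kg

[CO2*] = 0.0223 mmol/kg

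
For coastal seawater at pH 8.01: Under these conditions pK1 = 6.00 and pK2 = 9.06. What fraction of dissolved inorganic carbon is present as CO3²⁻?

α₂ = 0.0811

α₂ = 1 / (1 + [H⁺]/K2 + [H⁺]²/(K1K2)) = 1 / (1 + 10^+1.05 + 10^-0.96)
   = 1 / (1 + 11.220 + 0.10965) = 1/12.330 = 0.08110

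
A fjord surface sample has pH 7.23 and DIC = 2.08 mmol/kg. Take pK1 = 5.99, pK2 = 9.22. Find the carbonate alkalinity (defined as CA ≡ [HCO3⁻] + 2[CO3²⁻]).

CA = [HCO3⁻] + 2[CO3²⁻] = (α₁ + 2α₂)·DIC
At pH 7.23: [H⁺]/K1 = 10^-1.24 = 0.057544, K2/[H⁺] = 10^-1.99 = 0.010233
α₁ = 1/(1 + 0.057544 + 0.010233) = 1/1.0678 = 0.9365; α₂ = α₁·K2/[H⁺] = 0.009583
α₁ + 2α₂ = 0.9557
CA = 0.9557 × 2.08 = 1.99 mmol/kg

CA = 1.99 mmol/kg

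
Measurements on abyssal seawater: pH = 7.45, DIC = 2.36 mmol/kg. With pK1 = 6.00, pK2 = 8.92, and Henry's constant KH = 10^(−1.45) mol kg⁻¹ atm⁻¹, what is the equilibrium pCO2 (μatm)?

pCO2 = 2210 μatm

α₀ = 1 / (1 + K1/[H⁺] + K1K2/[H⁺]²) = 1 / (1 + 10^+1.45 + 10^-0.02)
   = 1 / (1 + 28.184 + 0.95499) = 1/30.139 = 0.03318
[CO2*] = α₀ × DIC = 0.03318 × 2.36 = 0.07830 mmol/kg
pCO2 = [CO2*]/KH = 7.830×10^-5 / 3.548×10^-2 = 2210 μatm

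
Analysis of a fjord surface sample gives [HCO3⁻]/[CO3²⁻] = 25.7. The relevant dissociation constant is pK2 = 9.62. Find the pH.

pH = 8.21

From K2 = [H⁺][CO3²⁻]/[HCO3⁻]:  pH = pK2 − log₁₀([HCO3⁻]/[CO3²⁻])
log₁₀(25.7) = +1.410
pH = 9.62 − (+1.410) = 8.21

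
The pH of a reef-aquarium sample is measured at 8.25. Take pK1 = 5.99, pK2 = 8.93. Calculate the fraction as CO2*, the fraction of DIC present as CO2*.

α₀ = 0.00453

α₀ = 1 / (1 + K1/[H⁺] + K1K2/[H⁺]²) = 1 / (1 + 10^+2.26 + 10^+1.58)
   = 1 / (1 + 181.97 + 38.019) = 1/220.99 = 0.004525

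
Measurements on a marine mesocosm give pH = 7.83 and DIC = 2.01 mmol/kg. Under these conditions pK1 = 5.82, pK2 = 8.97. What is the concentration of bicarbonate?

[HCO3⁻] = 1.86 mmol/kg

α₁ = 1 / (1 + [H⁺]/K1 + K2/[H⁺]) = 1 / (1 + 10^-2.01 + 10^-1.14)
   = 1 / (1 + 0.0097724 + 0.072444) = 1/1.0822 = 0.9240
[HCO3⁻] = α₁ × DIC = 0.9240 × 2.01 = 1.86 mmol/kg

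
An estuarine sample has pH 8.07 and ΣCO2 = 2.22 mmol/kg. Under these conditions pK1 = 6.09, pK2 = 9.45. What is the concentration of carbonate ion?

[CO3²⁻] = 0.0880 mmol/kg

α₂ = 1 / (1 + [H⁺]/K2 + [H⁺]²/(K1K2)) = 1 / (1 + 10^+1.38 + 10^-0.60)
   = 1 / (1 + 23.988 + 0.25119) = 1/25.240 = 0.03962
[CO3²⁻] = α₂ × DIC = 0.03962 × 2.22 = 0.0880 mmol/kg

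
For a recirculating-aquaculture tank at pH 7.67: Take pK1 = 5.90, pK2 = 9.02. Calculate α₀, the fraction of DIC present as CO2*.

α₀ = 0.0160

α₀ = 1 / (1 + K1/[H⁺] + K1K2/[H⁺]²) = 1 / (1 + 10^+1.77 + 10^+0.42)
   = 1 / (1 + 58.884 + 2.6303) = 1/62.515 = 0.01600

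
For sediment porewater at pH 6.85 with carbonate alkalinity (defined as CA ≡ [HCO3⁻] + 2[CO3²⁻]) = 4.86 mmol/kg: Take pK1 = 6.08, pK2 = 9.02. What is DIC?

DIC = 5.64 mmol/kg

CA = [HCO3⁻] + 2[CO3²⁻] = (α₁ + 2α₂)·DIC
At pH 6.85: [H⁺]/K1 = 10^-0.77 = 0.16982, K2/[H⁺] = 10^-2.17 = 0.0067608
α₁ = 1/(1 + 0.16982 + 0.0067608) = 1/1.1766 = 0.8499; α₂ = α₁·K2/[H⁺] = 0.005746
α₁ + 2α₂ = 0.8614
DIC = CA / (α₁ + 2α₂) = 4.86 / 0.8614 = 5.64 mmol/kg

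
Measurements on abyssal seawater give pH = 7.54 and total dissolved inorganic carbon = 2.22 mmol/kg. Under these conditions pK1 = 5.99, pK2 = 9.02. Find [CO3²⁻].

α₂ = 1 / (1 + [H⁺]/K2 + [H⁺]²/(K1K2)) = 1 / (1 + 10^+1.48 + 10^-0.07)
   = 1 / (1 + 30.200 + 0.85114) = 1/32.051 = 0.03120
[CO3²⁻] = α₂ × DIC = 0.03120 × 2.22 = 0.0693 mmol/kg

[CO3²⁻] = 0.0693 mmol/kg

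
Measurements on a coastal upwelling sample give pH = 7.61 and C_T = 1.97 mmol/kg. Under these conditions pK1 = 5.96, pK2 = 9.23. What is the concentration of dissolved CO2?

α₀ = 1 / (1 + K1/[H⁺] + K1K2/[H⁺]²) = 1 / (1 + 10^+1.65 + 10^+0.03)
   = 1 / (1 + 44.668 + 1.0715) = 1/46.740 = 0.02140
[CO2*] = α₀ × DIC = 0.02140 × 1.97 = 0.0421 mmol/kg

[CO2*] = 0.0421 mmol/kg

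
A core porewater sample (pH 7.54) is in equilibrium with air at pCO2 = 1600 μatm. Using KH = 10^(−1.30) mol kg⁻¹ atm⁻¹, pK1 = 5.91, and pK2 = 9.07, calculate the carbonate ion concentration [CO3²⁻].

[CO3²⁻] = 0.101 mmol/kg

[CO2*] = KH · pCO2 = 10^(−1.30) × 1600×10^-6 = 8.019×10^-5 mol/kg
α₀ = 1/(1 + K1/[H⁺] + K1K2/[H⁺]²) = 1/(1 + 10^+1.63 + 10^+0.10) = 0.02226
DIC = [CO2*]/α₀ = 8.019×10^-5 / 0.02226 = 3.602 mmol/kg
[CO3²⁻] = α₂·DIC; α₂ = 0.02803, so [CO3²⁻] = 0.02803 × 3.602 = 0.101 mmol/kg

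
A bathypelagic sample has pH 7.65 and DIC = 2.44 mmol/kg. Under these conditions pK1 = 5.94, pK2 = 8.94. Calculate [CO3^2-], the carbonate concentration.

α₂ = 1 / (1 + [H⁺]/K2 + [H⁺]²/(K1K2)) = 1 / (1 + 10^+1.29 + 10^-0.42)
   = 1 / (1 + 19.498 + 0.38019) = 1/20.879 = 0.04790
[CO3²⁻] = α₂ × DIC = 0.04790 × 2.44 = 0.117 mmol/kg

[CO3²⁻] = 0.117 mmol/kg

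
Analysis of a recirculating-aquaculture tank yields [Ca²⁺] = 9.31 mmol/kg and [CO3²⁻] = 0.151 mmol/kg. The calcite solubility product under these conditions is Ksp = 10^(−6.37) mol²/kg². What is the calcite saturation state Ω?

Ksp = 10^(−6.37) = 4.266×10^-7
Ω = [Ca²⁺][CO3²⁻]/Ksp = (9.31×10^-3)(0.151×10^-3) / 4.266×10^-7 = 3.30

Ω = 3.30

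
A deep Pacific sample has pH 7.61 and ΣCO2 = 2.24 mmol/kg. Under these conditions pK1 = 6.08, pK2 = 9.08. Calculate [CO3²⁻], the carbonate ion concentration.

α₂ = 1 / (1 + [H⁺]/K2 + [H⁺]²/(K1K2)) = 1 / (1 + 10^+1.47 + 10^-0.06)
   = 1 / (1 + 29.512 + 0.87096) = 1/31.383 = 0.03186
[CO3²⁻] = α₂ × DIC = 0.03186 × 2.24 = 0.0714 mmol/kg

[CO3²⁻] = 0.0714 mmol/kg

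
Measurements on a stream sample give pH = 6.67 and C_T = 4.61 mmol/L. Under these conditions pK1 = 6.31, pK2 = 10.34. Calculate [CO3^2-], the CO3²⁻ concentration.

α₂ = 1 / (1 + [H⁺]/K2 + [H⁺]²/(K1K2)) = 1 / (1 + 10^+3.67 + 10^+3.31)
   = 1 / (1 + 4677.4 + 2041.7) = 1/6720.1 = 0.0001488
[CO3²⁻] = α₂ × DIC = 0.0001488 × 4.61 = 0.000686 mmol/L = 0.686 μmol/L

[CO3²⁻] = 0.686 μmol/L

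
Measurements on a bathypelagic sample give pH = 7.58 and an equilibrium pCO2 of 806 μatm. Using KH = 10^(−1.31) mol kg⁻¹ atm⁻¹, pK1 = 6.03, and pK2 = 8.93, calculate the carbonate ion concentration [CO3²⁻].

[CO2*] = KH · pCO2 = 10^(−1.31) × 806×10^-6 = 3.948×10^-5 mol/kg
α₀ = 1/(1 + K1/[H⁺] + K1K2/[H⁺]²) = 1/(1 + 10^+1.55 + 10^+0.20) = 0.02627
DIC = [CO2*]/α₀ = 3.948×10^-5 / 0.02627 = 1.503 mmol/kg
[CO3²⁻] = α₂·DIC; α₂ = 0.04164, so [CO3²⁻] = 0.04164 × 1.503 = 0.0626 mmol/kg

[CO3²⁻] = 0.0626 mmol/kg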